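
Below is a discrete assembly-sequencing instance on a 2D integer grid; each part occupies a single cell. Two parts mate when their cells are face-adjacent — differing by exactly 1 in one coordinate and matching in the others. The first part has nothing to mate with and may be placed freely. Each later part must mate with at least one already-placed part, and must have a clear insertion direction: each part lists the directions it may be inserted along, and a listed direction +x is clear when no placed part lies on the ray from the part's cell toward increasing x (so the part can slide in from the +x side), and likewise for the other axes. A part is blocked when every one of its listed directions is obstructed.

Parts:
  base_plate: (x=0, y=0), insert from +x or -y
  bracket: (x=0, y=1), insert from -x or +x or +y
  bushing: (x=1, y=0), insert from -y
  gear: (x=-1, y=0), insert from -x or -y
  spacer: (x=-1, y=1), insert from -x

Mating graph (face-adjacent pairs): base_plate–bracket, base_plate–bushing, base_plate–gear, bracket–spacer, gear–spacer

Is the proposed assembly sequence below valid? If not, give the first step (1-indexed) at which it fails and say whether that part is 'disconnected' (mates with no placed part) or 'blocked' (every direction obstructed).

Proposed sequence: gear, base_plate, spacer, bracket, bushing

Valid

1. gear@(-1, 0) [-x clear] — {gear}
2. base_plate@(0, 0) [+x clear] — {base_plate, gear}
3. spacer@(-1, 1) [-x clear] — {base_plate, gear, spacer}
4. bracket@(0, 1) [+x clear] — {base_plate, bracket, gear, spacer}
5. bushing@(1, 0) [-y clear] — {base_plate, bracket, bushing, gear, spacer}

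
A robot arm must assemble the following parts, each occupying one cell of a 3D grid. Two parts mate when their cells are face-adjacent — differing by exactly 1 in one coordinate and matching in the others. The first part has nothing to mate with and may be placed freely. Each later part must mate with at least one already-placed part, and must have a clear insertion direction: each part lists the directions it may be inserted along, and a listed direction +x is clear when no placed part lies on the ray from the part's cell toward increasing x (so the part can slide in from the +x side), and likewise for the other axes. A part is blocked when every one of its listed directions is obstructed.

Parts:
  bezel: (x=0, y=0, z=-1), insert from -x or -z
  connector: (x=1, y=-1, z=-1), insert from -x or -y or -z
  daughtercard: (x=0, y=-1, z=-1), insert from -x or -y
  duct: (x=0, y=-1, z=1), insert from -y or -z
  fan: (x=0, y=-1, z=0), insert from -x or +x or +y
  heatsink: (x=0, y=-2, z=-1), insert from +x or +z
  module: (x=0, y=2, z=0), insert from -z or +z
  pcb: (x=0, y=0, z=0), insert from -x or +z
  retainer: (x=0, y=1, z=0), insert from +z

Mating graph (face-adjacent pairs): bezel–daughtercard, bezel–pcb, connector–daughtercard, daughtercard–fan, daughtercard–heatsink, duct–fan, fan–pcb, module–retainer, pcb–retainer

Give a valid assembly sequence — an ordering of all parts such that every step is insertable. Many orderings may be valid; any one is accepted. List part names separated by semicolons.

connector; daughtercard; bezel; pcb; fan; heatsink; duct; retainer; module

1. connector@(1, -1, -1) [-x clear] — {connector}
2. daughtercard@(0, -1, -1) [-x clear] — {connector, daughtercard}
3. bezel@(0, 0, -1) [-x clear] — {bezel, connector, daughtercard}
4. pcb@(0, 0, 0) [-x clear] — {bezel, connector, daughtercard, pcb}
5. fan@(0, -1, 0) [-x clear] — {bezel, connector, daughtercard, fan, pcb}
6. heatsink@(0, -2, -1) [+x clear] — {bezel, connector, daughtercard, fan, heatsink, pcb}
7. duct@(0, -1, 1) [-y clear] — {bezel, connector, daughtercard, duct, fan, heatsink, pcb}
8. retainer@(0, 1, 0) [+z clear] — {bezel, connector, daughtercard, duct, fan, heatsink, pcb, retainer}
9. module@(0, 2, 0) [-z clear] — {bezel, connector, daughtercard, duct, fan, heatsink, module, pcb, retainer}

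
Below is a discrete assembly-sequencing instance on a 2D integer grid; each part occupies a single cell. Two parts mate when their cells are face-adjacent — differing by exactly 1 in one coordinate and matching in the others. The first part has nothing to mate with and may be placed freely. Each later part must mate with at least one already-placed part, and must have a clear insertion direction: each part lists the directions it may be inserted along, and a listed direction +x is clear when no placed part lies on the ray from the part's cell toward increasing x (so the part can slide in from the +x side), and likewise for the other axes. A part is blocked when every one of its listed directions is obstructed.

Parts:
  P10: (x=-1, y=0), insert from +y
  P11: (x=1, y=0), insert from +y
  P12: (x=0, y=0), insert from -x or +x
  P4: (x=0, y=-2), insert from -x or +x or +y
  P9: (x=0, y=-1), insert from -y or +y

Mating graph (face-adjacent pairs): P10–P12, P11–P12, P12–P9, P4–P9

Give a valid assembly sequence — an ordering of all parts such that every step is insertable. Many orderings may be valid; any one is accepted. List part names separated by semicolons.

1. P12@(0, 0) [-x clear] — {P12}
2. P10@(-1, 0) [+y clear] — {P10, P12}
3. P11@(1, 0) [+y clear] — {P10, P11, P12}
4. P9@(0, -1) [-y clear] — {P10, P11, P12, P9}
5. P4@(0, -2) [-x clear] — {P10, P11, P12, P4, P9}

P12; P10; P11; P9; P4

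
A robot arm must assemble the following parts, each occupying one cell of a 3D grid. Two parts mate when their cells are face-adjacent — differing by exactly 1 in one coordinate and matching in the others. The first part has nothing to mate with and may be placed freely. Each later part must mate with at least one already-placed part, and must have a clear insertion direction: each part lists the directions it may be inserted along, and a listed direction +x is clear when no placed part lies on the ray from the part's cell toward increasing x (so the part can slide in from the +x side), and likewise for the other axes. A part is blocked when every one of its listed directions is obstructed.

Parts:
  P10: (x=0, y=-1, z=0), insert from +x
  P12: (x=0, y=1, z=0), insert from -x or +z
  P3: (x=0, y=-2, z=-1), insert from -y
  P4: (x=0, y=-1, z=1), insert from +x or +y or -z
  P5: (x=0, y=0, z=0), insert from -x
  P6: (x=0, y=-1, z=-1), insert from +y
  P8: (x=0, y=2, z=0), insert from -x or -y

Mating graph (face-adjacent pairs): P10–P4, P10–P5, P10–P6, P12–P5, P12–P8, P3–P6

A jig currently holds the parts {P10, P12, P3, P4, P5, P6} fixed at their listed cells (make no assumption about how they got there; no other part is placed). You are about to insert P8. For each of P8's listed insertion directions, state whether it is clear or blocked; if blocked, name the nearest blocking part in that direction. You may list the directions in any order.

-x: clear; -y: blocked by P12

-x: ray from P8(0, 2, 0) has no placed part ⇒ clear
-y: nearest on ray is P12@(0, 1, 0) ⇒ blocked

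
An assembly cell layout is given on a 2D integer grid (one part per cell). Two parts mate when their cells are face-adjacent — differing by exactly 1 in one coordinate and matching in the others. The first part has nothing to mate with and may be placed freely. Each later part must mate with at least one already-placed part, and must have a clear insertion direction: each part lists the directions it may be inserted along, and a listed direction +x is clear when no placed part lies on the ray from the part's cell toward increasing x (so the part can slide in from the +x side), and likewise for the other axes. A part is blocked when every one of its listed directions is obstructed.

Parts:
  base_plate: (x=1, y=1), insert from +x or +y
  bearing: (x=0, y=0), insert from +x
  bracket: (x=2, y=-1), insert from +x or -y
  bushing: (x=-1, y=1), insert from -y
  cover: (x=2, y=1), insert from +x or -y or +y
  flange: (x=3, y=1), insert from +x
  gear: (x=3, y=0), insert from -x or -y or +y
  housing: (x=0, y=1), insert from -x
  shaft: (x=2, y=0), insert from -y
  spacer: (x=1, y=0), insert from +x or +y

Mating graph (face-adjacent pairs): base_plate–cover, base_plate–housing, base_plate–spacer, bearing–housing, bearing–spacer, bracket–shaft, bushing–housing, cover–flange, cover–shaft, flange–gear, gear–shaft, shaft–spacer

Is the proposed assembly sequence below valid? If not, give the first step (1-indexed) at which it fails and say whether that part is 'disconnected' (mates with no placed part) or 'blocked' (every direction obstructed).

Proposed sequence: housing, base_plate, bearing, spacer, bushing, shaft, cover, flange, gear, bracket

Valid

1. housing@(0, 1) [-x clear] — {housing}
2. base_plate@(1, 1) [+x clear] — {base_plate, housing}
3. bearing@(0, 0) [+x clear] — {base_plate, bearing, housing}
4. spacer@(1, 0) [+x clear] — {base_plate, bearing, housing, spacer}
5. bushing@(-1, 1) [-y clear] — {base_plate, bearing, bushing, housing, spacer}
6. shaft@(2, 0) [-y clear] — {base_plate, bearing, bushing, housing, shaft, spacer}
7. cover@(2, 1) [+x clear] — {base_plate, bearing, bushing, cover, housing, shaft, spacer}
8. flange@(3, 1) [+x clear] — {base_plate, bearing, bushing, cover, flange, housing, shaft, spacer}
9. gear@(3, 0) [-y clear] — {base_plate, bearing, bushing, cover, flange, gear, housing, shaft, spacer}
10. bracket@(2, -1) [+x clear] — {base_plate, bearing, bracket, bushing, cover, flange, gear, housing, shaft, spacer}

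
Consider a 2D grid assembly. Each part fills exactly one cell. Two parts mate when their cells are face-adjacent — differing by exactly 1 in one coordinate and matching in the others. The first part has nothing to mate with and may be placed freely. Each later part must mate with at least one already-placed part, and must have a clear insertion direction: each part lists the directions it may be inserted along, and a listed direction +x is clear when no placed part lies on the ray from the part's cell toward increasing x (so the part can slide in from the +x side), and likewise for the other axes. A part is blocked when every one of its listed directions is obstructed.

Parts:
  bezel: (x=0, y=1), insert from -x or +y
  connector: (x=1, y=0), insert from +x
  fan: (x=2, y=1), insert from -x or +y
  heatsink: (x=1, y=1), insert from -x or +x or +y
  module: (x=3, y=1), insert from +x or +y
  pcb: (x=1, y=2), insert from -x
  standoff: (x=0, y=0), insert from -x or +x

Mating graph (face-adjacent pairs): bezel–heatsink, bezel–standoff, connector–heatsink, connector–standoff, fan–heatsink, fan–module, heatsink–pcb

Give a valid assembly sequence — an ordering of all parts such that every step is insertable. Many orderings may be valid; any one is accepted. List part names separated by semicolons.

connector; standoff; heatsink; fan; module; bezel; pcb

1. connector@(1, 0) [+x clear] — {connector}
2. standoff@(0, 0) [-x clear] — {connector, standoff}
3. heatsink@(1, 1) [-x clear] — {connector, heatsink, standoff}
4. fan@(2, 1) [+y clear] — {connector, fan, heatsink, standoff}
5. module@(3, 1) [+x clear] — {connector, fan, heatsink, module, standoff}
6. bezel@(0, 1) [-x clear] — {bezel, connector, fan, heatsink, module, standoff}
7. pcb@(1, 2) [-x clear] — {bezel, connector, fan, heatsink, module, pcb, standoff}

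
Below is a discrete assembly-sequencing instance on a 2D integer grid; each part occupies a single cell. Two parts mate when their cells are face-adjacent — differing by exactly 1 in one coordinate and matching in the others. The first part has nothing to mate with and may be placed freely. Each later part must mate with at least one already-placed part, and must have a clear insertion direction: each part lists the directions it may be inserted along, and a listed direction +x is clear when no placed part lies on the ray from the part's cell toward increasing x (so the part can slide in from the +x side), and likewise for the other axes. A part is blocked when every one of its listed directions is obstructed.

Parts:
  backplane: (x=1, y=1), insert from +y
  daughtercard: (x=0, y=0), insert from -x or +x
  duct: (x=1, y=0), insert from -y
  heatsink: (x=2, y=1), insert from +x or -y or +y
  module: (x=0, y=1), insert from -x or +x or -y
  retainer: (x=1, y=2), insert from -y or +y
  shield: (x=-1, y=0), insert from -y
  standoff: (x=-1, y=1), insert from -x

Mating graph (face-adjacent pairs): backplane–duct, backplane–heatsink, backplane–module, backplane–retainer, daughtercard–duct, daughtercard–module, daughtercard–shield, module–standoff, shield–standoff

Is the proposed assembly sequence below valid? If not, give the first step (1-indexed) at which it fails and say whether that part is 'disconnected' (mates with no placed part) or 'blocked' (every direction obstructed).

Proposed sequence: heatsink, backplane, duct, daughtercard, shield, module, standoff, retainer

1. heatsink@(2, 1) [+x clear] — {heatsink}
2. backplane@(1, 1) [+y clear] — {backplane, heatsink}
3. duct@(1, 0) [-y clear] — {backplane, duct, heatsink}
4. daughtercard@(0, 0) [-x clear] — {backplane, daughtercard, duct, heatsink}
5. shield@(-1, 0) [-y clear] — {backplane, daughtercard, duct, heatsink, shield}
6. module@(0, 1) [-x clear] — {backplane, daughtercard, duct, heatsink, module, shield}
7. standoff@(-1, 1) [-x clear] — {backplane, daughtercard, duct, heatsink, module, shield, standoff}
8. retainer@(1, 2) [+y clear] — {backplane, daughtercard, duct, heatsink, module, retainer, shield, standoff}

Valid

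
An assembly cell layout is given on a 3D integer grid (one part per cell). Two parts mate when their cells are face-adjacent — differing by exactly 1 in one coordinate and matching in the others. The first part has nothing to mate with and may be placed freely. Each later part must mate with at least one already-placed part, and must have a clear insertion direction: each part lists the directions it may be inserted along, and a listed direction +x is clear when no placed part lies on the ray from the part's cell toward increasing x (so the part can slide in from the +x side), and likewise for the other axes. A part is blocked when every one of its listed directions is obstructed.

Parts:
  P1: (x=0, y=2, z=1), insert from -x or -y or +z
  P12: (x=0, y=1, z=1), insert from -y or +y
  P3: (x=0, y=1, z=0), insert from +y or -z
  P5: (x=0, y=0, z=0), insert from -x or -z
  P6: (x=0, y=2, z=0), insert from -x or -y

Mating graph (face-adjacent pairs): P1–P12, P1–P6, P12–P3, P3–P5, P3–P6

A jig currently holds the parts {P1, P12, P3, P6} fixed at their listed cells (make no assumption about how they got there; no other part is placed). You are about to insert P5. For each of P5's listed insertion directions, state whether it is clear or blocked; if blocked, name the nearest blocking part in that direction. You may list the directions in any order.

-x: clear; -z: clear

-x: ray from P5(0, 0, 0) has no placed part ⇒ clear
-z: ray from P5(0, 0, 0) has no placed part ⇒ clear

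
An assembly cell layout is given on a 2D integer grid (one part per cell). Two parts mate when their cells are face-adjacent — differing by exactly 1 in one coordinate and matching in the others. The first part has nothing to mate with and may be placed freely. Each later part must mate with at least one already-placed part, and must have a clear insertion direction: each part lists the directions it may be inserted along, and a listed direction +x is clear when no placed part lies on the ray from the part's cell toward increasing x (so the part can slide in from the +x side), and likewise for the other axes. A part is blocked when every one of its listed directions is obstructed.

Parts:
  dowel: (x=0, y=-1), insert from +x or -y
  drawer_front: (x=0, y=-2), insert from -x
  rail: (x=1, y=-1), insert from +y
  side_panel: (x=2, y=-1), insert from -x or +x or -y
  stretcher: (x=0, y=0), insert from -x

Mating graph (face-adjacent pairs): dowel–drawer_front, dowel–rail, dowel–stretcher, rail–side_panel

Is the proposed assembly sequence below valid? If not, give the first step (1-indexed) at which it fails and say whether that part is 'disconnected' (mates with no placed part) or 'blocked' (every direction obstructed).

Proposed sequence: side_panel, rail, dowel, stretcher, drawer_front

Valid

1. side_panel@(2, -1) [-x clear] — {side_panel}
2. rail@(1, -1) [+y clear] — {rail, side_panel}
3. dowel@(0, -1) [-y clear] — {dowel, rail, side_panel}
4. stretcher@(0, 0) [-x clear] — {dowel, rail, side_panel, stretcher}
5. drawer_front@(0, -2) [-x clear] — {dowel, drawer_front, rail, side_panel, stretcher}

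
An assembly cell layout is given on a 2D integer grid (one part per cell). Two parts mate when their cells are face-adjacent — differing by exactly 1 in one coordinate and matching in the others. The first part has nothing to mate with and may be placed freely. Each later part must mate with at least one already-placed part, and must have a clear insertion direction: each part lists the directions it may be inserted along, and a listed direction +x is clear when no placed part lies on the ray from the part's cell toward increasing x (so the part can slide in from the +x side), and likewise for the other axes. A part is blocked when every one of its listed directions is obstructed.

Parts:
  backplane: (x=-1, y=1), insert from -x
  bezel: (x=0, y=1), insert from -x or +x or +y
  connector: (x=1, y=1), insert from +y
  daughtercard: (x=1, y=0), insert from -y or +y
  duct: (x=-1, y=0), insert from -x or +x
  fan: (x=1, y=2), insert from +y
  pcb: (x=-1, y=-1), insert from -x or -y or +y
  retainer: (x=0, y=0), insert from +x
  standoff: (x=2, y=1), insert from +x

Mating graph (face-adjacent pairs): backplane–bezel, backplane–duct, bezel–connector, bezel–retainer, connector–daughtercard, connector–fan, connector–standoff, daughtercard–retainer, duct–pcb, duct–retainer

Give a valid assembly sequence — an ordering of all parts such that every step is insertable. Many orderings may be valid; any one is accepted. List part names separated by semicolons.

1. duct@(-1, 0) [-x clear] — {duct}
2. backplane@(-1, 1) [-x clear] — {backplane, duct}
3. retainer@(0, 0) [+x clear] — {backplane, duct, retainer}
4. bezel@(0, 1) [+x clear] — {backplane, bezel, duct, retainer}
5. connector@(1, 1) [+y clear] — {backplane, bezel, connector, duct, retainer}
6. standoff@(2, 1) [+x clear] — {backplane, bezel, connector, duct, retainer, standoff}
7. pcb@(-1, -1) [-x clear] — {backplane, bezel, connector, duct, pcb, retainer, standoff}
8. daughtercard@(1, 0) [-y clear] — {backplane, bezel, connector, daughtercard, duct, pcb, retainer, standoff}
9. fan@(1, 2) [+y clear] — {backplane, bezel, connector, daughtercard, duct, fan, pcb, retainer, standoff}

duct; backplane; retainer; bezel; connector; standoff; pcb; daughtercard; fan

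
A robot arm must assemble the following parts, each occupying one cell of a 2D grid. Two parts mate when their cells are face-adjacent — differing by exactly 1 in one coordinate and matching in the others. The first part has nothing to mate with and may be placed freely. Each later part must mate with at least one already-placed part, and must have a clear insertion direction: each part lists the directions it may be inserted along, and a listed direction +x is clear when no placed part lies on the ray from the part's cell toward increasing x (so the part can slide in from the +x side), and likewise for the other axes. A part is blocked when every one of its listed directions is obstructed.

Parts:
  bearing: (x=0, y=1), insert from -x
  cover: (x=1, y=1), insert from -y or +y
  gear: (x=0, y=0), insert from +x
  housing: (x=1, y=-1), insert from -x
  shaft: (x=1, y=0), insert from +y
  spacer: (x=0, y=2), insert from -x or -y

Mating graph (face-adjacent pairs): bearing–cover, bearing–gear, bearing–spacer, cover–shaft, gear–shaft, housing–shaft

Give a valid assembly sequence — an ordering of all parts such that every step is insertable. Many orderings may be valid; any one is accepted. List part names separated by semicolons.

bearing; spacer; gear; shaft; housing; cover

1. bearing@(0, 1) [-x clear] — {bearing}
2. spacer@(0, 2) [-x clear] — {bearing, spacer}
3. gear@(0, 0) [+x clear] — {bearing, gear, spacer}
4. shaft@(1, 0) [+y clear] — {bearing, gear, shaft, spacer}
5. housing@(1, -1) [-x clear] — {bearing, gear, housing, shaft, spacer}
6. cover@(1, 1) [+y clear] — {bearing, cover, gear, housing, shaft, spacer}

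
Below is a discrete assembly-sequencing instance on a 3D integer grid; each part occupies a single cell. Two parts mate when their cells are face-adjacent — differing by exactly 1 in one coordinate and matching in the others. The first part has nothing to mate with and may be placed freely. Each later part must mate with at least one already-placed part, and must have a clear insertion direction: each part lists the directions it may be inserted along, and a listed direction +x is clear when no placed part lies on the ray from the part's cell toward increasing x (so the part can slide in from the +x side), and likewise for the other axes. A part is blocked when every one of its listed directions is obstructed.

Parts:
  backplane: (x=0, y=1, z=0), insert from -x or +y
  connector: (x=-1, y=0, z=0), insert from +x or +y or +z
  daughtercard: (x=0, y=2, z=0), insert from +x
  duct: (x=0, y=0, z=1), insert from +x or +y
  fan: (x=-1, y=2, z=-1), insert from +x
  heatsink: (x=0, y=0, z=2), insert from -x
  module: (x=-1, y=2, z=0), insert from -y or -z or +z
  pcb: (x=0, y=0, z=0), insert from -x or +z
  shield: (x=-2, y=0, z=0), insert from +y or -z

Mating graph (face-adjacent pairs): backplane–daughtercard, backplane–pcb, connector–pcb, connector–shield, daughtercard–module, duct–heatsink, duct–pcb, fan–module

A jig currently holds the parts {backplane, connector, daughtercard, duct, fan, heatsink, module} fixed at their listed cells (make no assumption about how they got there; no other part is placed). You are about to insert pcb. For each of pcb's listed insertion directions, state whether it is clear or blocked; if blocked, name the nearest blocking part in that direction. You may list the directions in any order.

-x: nearest on ray is connector@(-1, 0, 0) ⇒ blocked
+z: nearest on ray is duct@(0, 0, 1) ⇒ blocked

+z: blocked by duct; -x: blocked by connector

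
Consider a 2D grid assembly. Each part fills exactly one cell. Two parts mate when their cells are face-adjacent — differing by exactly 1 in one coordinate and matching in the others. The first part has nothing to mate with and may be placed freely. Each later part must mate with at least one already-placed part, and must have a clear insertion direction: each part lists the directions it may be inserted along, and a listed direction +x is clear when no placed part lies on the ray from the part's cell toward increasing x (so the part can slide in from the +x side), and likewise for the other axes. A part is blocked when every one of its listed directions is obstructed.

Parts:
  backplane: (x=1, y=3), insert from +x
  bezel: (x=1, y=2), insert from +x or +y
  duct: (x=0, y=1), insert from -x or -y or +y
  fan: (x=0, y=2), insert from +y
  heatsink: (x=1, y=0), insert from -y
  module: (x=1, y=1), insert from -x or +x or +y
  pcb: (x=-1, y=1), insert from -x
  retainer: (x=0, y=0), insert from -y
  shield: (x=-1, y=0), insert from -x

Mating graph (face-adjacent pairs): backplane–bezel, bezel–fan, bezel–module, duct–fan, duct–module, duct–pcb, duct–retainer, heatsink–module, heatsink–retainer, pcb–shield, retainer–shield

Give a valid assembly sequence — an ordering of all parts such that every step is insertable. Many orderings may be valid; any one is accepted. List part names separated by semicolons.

1. bezel@(1, 2) [+x clear] — {bezel}
2. fan@(0, 2) [+y clear] — {bezel, fan}
3. duct@(0, 1) [-x clear] — {bezel, duct, fan}
4. pcb@(-1, 1) [-x clear] — {bezel, duct, fan, pcb}
5. shield@(-1, 0) [-x clear] — {bezel, duct, fan, pcb, shield}
6. retainer@(0, 0) [-y clear] — {bezel, duct, fan, pcb, retainer, shield}
7. heatsink@(1, 0) [-y clear] — {bezel, duct, fan, heatsink, pcb, retainer, shield}
8. backplane@(1, 3) [+x clear] — {backplane, bezel, duct, fan, heatsink, pcb, retainer, shield}
9. module@(1, 1) [+x clear] — {backplane, bezel, duct, fan, heatsink, module, pcb, retainer, shield}

bezel; fan; duct; pcb; shield; retainer; heatsink; backplane; module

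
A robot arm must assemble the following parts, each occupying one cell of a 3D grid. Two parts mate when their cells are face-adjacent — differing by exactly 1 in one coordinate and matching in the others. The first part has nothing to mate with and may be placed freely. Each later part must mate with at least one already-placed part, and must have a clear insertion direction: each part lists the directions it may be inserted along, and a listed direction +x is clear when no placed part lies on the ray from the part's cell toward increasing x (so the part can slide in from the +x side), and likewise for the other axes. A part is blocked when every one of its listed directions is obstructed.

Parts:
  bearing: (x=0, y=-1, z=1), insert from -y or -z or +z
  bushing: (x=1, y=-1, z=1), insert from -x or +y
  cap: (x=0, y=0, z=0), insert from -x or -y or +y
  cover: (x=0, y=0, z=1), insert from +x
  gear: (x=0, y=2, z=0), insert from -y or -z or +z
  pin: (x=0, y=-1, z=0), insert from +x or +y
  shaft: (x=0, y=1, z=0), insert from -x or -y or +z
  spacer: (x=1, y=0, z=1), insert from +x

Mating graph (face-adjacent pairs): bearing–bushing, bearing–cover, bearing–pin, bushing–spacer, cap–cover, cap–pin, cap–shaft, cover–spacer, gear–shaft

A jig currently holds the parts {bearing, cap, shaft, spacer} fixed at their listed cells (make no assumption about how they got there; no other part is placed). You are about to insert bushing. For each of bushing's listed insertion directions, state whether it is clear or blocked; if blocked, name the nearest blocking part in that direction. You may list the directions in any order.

+y: blocked by spacer; -x: blocked by bearing

-x: nearest on ray is bearing@(0, -1, 1) ⇒ blocked
+y: nearest on ray is spacer@(1, 0, 1) ⇒ blocked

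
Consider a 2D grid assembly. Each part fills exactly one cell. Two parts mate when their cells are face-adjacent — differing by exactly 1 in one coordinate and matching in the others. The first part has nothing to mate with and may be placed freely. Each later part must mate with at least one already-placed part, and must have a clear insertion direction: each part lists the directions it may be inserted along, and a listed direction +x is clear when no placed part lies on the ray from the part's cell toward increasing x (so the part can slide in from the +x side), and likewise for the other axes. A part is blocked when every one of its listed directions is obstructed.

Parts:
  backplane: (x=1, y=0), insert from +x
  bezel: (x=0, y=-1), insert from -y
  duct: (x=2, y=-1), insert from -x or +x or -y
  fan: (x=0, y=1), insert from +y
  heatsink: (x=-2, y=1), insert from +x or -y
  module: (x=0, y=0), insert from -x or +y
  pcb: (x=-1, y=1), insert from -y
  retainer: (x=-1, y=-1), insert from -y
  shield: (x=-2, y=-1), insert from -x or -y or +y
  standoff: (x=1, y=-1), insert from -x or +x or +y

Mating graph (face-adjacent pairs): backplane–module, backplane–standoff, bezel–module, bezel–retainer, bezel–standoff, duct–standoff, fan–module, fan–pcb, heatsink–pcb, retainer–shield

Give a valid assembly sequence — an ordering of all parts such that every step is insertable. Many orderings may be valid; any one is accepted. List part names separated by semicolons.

1. bezel@(0, -1) [-y clear] — {bezel}
2. standoff@(1, -1) [+x clear] — {bezel, standoff}
3. duct@(2, -1) [+x clear] — {bezel, duct, standoff}
4. backplane@(1, 0) [+x clear] — {backplane, bezel, duct, standoff}
5. module@(0, 0) [-x clear] — {backplane, bezel, duct, module, standoff}
6. fan@(0, 1) [+y clear] — {backplane, bezel, duct, fan, module, standoff}
7. pcb@(-1, 1) [-y clear] — {backplane, bezel, duct, fan, module, pcb, standoff}
8. heatsink@(-2, 1) [-y clear] — {backplane, bezel, duct, fan, heatsink, module, pcb, standoff}
9. retainer@(-1, -1) [-y clear] — {backplane, bezel, duct, fan, heatsink, module, pcb, retainer, standoff}
10. shield@(-2, -1) [-x clear] — {backplane, bezel, duct, fan, heatsink, module, pcb, retainer, shield, standoff}

bezel; standoff; duct; backplane; module; fan; pcb; heatsink; retainer; shield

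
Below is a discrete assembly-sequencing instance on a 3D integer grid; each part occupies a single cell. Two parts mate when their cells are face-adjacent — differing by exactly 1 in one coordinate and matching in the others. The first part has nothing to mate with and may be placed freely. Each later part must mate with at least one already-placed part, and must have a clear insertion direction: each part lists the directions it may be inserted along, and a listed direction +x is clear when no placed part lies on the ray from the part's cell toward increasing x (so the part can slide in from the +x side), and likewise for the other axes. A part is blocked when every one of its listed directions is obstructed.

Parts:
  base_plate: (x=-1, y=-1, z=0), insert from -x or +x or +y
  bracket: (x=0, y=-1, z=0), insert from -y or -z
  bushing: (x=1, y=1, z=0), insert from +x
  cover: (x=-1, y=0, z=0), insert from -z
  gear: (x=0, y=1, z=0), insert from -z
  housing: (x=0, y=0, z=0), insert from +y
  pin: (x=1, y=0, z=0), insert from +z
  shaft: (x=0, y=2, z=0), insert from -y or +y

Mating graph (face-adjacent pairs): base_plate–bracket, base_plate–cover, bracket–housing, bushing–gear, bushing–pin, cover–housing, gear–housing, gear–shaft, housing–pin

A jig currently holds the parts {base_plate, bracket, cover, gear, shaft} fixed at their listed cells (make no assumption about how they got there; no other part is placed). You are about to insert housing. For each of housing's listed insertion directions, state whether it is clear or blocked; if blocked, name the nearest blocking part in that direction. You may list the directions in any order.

+y: blocked by gear

+y: nearest on ray is gear@(0, 1, 0) ⇒ blocked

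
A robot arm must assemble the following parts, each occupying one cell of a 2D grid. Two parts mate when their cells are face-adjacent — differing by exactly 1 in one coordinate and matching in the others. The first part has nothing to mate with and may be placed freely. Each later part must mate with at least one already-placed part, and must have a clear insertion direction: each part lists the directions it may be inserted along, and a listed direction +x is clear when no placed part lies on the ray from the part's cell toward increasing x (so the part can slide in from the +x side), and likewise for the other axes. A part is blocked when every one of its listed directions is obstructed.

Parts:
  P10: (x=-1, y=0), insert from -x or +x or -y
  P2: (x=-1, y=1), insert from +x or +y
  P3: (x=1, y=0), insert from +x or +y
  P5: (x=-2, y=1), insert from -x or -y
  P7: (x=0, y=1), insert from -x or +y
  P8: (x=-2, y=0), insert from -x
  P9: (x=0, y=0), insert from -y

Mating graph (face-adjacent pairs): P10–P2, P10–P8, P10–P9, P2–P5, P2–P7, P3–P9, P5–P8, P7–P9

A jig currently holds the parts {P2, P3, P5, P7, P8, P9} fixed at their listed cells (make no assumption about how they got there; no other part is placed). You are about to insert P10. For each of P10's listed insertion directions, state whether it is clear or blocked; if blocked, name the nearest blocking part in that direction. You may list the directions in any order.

-x: nearest on ray is P8@(-2, 0) ⇒ blocked
+x: nearest on ray is P9@(0, 0) ⇒ blocked
-y: ray from P10(-1, 0) has no placed part ⇒ clear

+x: blocked by P9; -x: blocked by P8; -y: clear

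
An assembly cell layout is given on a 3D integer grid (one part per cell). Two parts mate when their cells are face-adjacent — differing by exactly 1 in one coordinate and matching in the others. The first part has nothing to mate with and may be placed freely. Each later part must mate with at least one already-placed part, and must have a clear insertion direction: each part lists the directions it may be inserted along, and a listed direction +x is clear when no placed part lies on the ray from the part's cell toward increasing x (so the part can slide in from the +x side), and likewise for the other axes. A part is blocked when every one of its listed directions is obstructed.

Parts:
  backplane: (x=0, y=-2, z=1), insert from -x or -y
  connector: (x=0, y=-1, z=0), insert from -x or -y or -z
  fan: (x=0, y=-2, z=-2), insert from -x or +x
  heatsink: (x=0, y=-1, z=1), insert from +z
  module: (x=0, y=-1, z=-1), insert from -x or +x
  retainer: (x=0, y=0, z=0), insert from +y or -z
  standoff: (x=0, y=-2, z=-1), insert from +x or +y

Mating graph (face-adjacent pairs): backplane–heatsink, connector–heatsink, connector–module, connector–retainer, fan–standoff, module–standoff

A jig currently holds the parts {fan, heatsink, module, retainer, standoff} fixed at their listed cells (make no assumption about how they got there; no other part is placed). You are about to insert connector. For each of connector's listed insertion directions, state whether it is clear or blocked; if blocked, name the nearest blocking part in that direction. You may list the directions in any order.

-x: ray from connector(0, -1, 0) has no placed part ⇒ clear
-y: ray from connector(0, -1, 0) has no placed part ⇒ clear
-z: nearest on ray is module@(0, -1, -1) ⇒ blocked

-x: clear; -y: clear; -z: blocked by module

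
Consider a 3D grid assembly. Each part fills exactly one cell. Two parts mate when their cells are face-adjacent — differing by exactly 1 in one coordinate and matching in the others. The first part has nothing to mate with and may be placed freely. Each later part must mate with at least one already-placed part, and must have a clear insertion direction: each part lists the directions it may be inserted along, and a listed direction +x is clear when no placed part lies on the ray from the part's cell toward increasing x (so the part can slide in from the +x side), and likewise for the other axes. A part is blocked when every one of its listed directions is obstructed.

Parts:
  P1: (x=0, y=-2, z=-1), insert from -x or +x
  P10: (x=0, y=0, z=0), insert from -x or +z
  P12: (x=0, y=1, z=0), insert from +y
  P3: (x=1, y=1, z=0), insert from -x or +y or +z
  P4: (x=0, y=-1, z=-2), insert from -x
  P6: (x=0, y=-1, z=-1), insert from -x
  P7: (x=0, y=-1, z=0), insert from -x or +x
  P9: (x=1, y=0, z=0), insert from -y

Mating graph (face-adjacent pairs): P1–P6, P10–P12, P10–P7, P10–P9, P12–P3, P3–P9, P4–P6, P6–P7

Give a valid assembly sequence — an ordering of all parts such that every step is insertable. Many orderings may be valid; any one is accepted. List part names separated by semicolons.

1. P9@(1, 0, 0) [-y clear] — {P9}
2. P10@(0, 0, 0) [-x clear] — {P10, P9}
3. P3@(1, 1, 0) [-x clear] — {P10, P3, P9}
4. P7@(0, -1, 0) [-x clear] — {P10, P3, P7, P9}
5. P6@(0, -1, -1) [-x clear] — {P10, P3, P6, P7, P9}
6. P1@(0, -2, -1) [-x clear] — {P1, P10, P3, P6, P7, P9}
7. P4@(0, -1, -2) [-x clear] — {P1, P10, P3, P4, P6, P7, P9}
8. P12@(0, 1, 0) [+y clear] — {P1, P10, P12, P3, P4, P6, P7, P9}

P9; P10; P3; P7; P6; P1; P4; P12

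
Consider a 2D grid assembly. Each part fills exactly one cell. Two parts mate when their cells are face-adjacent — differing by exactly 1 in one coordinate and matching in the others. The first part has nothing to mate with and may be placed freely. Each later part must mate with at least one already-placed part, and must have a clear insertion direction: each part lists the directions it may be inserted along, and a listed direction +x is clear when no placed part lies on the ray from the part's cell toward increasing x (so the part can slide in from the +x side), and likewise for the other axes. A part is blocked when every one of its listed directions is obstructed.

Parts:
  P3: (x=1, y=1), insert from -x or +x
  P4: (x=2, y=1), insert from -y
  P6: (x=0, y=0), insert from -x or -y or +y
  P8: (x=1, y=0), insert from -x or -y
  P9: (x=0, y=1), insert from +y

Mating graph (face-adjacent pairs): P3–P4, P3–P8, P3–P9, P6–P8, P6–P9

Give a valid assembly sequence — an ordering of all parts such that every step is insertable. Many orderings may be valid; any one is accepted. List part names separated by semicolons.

1. P3@(1, 1) [-x clear] — {P3}
2. P9@(0, 1) [+y clear] — {P3, P9}
3. P6@(0, 0) [-x clear] — {P3, P6, P9}
4. P8@(1, 0) [-y clear] — {P3, P6, P8, P9}
5. P4@(2, 1) [-y clear] — {P3, P4, P6, P8, P9}

P3; P9; P6; P8; P4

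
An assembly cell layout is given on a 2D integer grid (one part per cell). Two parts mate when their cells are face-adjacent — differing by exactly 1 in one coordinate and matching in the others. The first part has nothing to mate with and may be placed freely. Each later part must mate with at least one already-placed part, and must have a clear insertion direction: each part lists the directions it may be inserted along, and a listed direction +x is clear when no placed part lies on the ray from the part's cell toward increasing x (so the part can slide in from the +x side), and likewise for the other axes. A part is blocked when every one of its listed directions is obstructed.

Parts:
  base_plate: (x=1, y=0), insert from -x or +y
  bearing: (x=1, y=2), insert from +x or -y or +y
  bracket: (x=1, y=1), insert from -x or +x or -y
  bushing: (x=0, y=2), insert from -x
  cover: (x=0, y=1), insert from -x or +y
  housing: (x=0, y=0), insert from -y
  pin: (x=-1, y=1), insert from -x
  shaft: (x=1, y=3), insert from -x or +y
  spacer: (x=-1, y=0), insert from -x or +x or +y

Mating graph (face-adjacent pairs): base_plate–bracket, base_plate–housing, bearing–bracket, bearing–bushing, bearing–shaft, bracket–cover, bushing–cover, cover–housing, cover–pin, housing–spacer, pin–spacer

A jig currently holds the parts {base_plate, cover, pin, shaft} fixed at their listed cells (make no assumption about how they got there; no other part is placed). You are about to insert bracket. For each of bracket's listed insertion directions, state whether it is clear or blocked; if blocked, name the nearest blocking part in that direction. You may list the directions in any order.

-x: nearest on ray is cover@(0, 1) ⇒ blocked
+x: ray from bracket(1, 1) has no placed part ⇒ clear
-y: nearest on ray is base_plate@(1, 0) ⇒ blocked

+x: clear; -x: blocked by cover; -y: blocked by base_plate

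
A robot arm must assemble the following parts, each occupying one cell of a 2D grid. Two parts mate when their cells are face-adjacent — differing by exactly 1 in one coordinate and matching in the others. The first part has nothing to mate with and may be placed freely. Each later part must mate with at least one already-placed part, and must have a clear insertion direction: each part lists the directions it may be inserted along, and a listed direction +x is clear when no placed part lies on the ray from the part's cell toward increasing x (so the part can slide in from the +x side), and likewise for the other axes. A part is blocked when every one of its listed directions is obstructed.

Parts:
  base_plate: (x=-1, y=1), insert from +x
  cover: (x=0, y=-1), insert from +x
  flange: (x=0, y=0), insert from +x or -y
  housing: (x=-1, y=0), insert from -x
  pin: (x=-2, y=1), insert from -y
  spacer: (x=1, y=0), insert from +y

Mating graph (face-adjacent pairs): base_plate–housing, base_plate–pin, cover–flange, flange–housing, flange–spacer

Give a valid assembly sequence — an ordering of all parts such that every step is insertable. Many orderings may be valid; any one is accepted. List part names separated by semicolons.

cover; flange; housing; base_plate; pin; spacer

1. cover@(0, -1) [+x clear] — {cover}
2. flange@(0, 0) [+x clear] — {cover, flange}
3. housing@(-1, 0) [-x clear] — {cover, flange, housing}
4. base_plate@(-1, 1) [+x clear] — {base_plate, cover, flange, housing}
5. pin@(-2, 1) [-y clear] — {base_plate, cover, flange, housing, pin}
6. spacer@(1, 0) [+y clear] — {base_plate, cover, flange, housing, pin, spacer}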